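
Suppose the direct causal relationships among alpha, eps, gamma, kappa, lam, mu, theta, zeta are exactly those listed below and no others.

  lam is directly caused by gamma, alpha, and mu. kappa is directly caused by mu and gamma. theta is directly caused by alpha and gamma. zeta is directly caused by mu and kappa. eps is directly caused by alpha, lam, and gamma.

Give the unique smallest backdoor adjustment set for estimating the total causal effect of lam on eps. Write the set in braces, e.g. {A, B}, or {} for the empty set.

Variables eligible for adjustment (non-descendants of lam, excluding lam and eps): {alpha, gamma, kappa, mu, theta, zeta}.
Backdoor paths from lam to eps:
  P1: lam <- gamma -> theta <- alpha -> eps
  P2: lam <- gamma -> eps
  P3: lam <- mu -> kappa <- gamma -> theta <- alpha -> eps
  P4: lam <- mu -> kappa <- gamma -> eps
  P5: lam <- mu -> zeta <- kappa <- gamma -> theta <- alpha -> eps
  P6: lam <- mu -> zeta <- kappa <- gamma -> eps
  P7: lam <- alpha -> theta <- gamma -> eps
  P8: lam <- alpha -> eps
The empty set is not sufficient: P2 (lam <- gamma -> eps) has no collider blocking it and no conditioned non-collider, so it is open.
Try {alpha, gamma}:
  P1: blocked at fork node gamma ∈ conditioning set.
  P2: blocked at fork node gamma ∈ conditioning set.
  P3: blocked at collider kappa (neither it nor any descendant is in the conditioning set).
  P4: blocked at collider kappa (neither it nor any descendant is in the conditioning set).
  P5: blocked at collider zeta (neither it nor any descendant is in the conditioning set).
  P6: blocked at collider zeta (neither it nor any descendant is in the conditioning set).
  P7: blocked at fork node alpha ∈ conditioning set.
  P8: blocked at fork node alpha ∈ conditioning set.
{alpha, gamma} contains no descendant of lam and blocks every backdoor path.
Every element of {alpha, gamma} is needed (dropping alpha leaves P8 open; dropping gamma leaves P2 open), so no proper subset is valid.
Among all size-2 subsets of the eligible variables, only {alpha, gamma} blocks every backdoor path, so it is the unique smallest valid adjustment set.

{alpha, gamma}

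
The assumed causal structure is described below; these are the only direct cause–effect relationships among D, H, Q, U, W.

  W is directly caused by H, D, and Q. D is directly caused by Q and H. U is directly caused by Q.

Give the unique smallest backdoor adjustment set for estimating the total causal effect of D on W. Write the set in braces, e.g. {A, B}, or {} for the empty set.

Variables eligible for adjustment (non-descendants of D, excluding D and W): {H, Q, U}.
Backdoor paths from D to W:
  P1: D <- Q -> W
  P2: D <- H -> W
The empty set is not sufficient: P1 (D <- Q -> W) has no collider blocking it and no conditioned non-collider, so it is open.
Try {H, Q}:
  P1: blocked at fork node Q ∈ conditioning set.
  P2: blocked at fork node H ∈ conditioning set.
{H, Q} contains no descendant of D and blocks every backdoor path.
Every element of {H, Q} is needed (dropping H leaves P2 open; dropping Q leaves P1 open), so no proper subset is valid.
Among all size-2 subsets of the eligible variables, only {H, Q} blocks every backdoor path, so it is the unique smallest valid adjustment set.

{H, Q}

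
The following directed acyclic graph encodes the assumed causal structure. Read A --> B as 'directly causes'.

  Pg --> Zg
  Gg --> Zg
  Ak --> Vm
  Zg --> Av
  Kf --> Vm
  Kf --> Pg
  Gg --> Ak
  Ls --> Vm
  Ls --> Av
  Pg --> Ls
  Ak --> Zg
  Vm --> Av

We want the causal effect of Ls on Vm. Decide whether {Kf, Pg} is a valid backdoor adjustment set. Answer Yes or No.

Backdoor paths from Ls to Vm (paths whose first edge points into Ls):
  P1: Ls <- Pg <- Kf -> Vm
  P2: Ls <- Pg -> Zg <- Gg -> Ak -> Vm
  P3: Ls <- Pg -> Zg <- Ak -> Vm
  P4: Ls <- Pg -> Zg -> Av <- Vm
Condition 1 (no descendant of Ls in the set): holds — descendants of Ls are {Av, Vm}; none are in {Kf, Pg}.
Condition 2 (every backdoor path blocked by {Kf, Pg}):
  P1: blocked at chain node Pg ∈ conditioning set.
  P2: blocked at fork node Pg ∈ conditioning set.
  P3: blocked at fork node Pg ∈ conditioning set.
  P4: blocked at fork node Pg ∈ conditioning set.
{Kf, Pg} satisfies the backdoor criterion.

Yes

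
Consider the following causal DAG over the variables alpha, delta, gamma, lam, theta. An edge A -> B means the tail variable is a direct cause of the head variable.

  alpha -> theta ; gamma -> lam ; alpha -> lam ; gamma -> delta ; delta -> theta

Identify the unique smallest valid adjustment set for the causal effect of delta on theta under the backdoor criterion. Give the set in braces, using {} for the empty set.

{}

Variables eligible for adjustment (non-descendants of delta, excluding delta and theta): {alpha, gamma, lam}.
Backdoor paths from delta to theta:
  P1: delta <- gamma -> lam <- alpha -> theta
Each backdoor path contains an unconditioned collider, so every path is already blocked with the empty conditioning set:
  P1: blocked at collider lam (neither it nor any descendant is in the conditioning set).
The empty set is therefore the unique smallest valid set.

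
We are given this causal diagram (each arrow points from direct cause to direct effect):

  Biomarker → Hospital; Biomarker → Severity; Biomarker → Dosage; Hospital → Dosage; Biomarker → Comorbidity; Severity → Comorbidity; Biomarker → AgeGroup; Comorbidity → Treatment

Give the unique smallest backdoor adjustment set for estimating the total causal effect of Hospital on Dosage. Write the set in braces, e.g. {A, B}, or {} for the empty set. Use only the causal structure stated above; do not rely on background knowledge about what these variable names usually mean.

{Biomarker}

Variables eligible for adjustment (non-descendants of Hospital, excluding Hospital and Dosage): {AgeGroup, Biomarker, Comorbidity, Severity, Treatment}.
Backdoor paths from Hospital to Dosage:
  P1: Hospital <- Biomarker -> Dosage
The empty set is not sufficient: P1 (Hospital <- Biomarker -> Dosage) has no collider blocking it and no conditioned non-collider, so it is open.
Try {Biomarker}:
  P1: blocked at fork node Biomarker ∈ conditioning set.
{Biomarker} contains no descendant of Hospital and blocks every backdoor path.
No other singleton works — e.g. {AgeGroup} leaves P1 open — so {Biomarker} is the unique smallest valid adjustment set.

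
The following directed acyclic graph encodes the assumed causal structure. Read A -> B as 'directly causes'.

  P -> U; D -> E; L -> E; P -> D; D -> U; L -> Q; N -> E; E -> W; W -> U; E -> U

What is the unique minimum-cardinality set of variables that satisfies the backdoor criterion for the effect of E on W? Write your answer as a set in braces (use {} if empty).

{}

Variables eligible for adjustment (non-descendants of E, excluding E and W): {D, L, N, P, Q}.
Backdoor paths from E to W:
  P1: E <- D <- P -> U <- W
  P2: E <- D -> U <- W
Each backdoor path contains an unconditioned collider, so every path is already blocked with the empty conditioning set:
  P1: blocked at collider U (neither it nor any descendant is in the conditioning set).
  P2: blocked at collider U (neither it nor any descendant is in the conditioning set).
The empty set is therefore the unique smallest valid set.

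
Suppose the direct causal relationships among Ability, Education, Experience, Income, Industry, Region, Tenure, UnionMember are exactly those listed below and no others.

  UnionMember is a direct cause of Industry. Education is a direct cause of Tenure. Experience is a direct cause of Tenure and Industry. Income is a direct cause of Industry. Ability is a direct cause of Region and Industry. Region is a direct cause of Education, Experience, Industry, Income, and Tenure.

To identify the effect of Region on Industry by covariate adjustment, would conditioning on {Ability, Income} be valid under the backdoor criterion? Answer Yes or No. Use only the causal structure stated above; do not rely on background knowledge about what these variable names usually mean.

Backdoor paths from Region to Industry (paths whose first edge points into Region):
  P1: Region <- Ability -> Industry
Condition 1 (no descendant of Region in the set): FAILS — Income is a descendant of Region.
Condition 2 (every backdoor path blocked by {Ability, Income}):
  P1: blocked at fork node Ability ∈ conditioning set.
{Ability, Income} does not satisfy the backdoor criterion.

No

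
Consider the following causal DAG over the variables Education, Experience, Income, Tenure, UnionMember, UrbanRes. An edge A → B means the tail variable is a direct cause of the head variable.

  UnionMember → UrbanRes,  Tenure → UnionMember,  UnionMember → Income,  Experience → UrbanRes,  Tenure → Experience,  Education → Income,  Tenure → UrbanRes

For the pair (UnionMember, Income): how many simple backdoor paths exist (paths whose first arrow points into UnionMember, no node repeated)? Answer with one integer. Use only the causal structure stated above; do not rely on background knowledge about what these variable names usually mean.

A backdoor path from UnionMember to Income is any simple undirected path whose first edge points into UnionMember (i.e. leaves UnionMember via a parent).
Parents of UnionMember: {Tenure}.
No simple path from any parent of UnionMember reaches Income without revisiting UnionMember, so there are no backdoor paths.

0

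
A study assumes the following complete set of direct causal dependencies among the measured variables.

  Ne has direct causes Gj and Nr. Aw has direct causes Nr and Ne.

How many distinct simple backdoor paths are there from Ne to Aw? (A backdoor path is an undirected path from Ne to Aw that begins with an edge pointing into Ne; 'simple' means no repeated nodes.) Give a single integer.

1

A backdoor path from Ne to Aw is any simple undirected path whose first edge points into Ne (i.e. leaves Ne via a parent).
Parents of Ne: {Gj, Nr}.
Enumerating:
  P1: Ne <- Nr -> Aw
That exhausts the simple backdoor paths. Count: 1.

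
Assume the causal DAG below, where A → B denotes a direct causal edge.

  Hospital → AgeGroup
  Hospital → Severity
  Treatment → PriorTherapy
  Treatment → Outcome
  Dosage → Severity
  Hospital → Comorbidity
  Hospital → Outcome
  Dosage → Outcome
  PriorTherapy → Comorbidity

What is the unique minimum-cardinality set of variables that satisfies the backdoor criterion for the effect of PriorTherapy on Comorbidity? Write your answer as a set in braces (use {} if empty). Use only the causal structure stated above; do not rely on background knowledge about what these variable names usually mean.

Variables eligible for adjustment (non-descendants of PriorTherapy, excluding PriorTherapy and Comorbidity): {AgeGroup, Dosage, Hospital, Outcome, Severity, Treatment}.
Backdoor paths from PriorTherapy to Comorbidity:
  P1: PriorTherapy <- Treatment -> Outcome <- Hospital -> Comorbidity
  P2: PriorTherapy <- Treatment -> Outcome <- Dosage -> Severity <- Hospital -> Comorbidity
Each backdoor path contains an unconditioned collider, so every path is already blocked with the empty conditioning set:
  P1: blocked at collider Outcome (neither it nor any descendant is in the conditioning set).
  P2: blocked at collider Outcome (neither it nor any descendant is in the conditioning set).
The empty set is therefore the unique smallest valid set.

{}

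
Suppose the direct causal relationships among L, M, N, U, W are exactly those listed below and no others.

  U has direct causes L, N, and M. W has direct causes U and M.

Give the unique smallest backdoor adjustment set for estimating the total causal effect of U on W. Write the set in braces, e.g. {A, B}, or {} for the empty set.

Variables eligible for adjustment (non-descendants of U, excluding U and W): {L, M, N}.
Backdoor paths from U to W:
  P1: U <- M -> W
The empty set is not sufficient: P1 (U <- M -> W) has no collider blocking it and no conditioned non-collider, so it is open.
Try {M}:
  P1: blocked at fork node M ∈ conditioning set.
{M} contains no descendant of U and blocks every backdoor path.
No other singleton works — e.g. {N} leaves P1 open — so {M} is the unique smallest valid adjustment set.

{M}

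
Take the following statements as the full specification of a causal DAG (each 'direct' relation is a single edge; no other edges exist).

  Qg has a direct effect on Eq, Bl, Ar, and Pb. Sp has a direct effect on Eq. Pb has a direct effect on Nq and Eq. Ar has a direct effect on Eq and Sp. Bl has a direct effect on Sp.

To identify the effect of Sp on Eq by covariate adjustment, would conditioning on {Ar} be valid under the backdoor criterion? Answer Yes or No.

Backdoor paths from Sp to Eq (paths whose first edge points into Sp):
  P1: Sp <- Bl <- Qg -> Ar -> Eq
  P2: Sp <- Bl <- Qg -> Pb -> Eq
  P3: Sp <- Bl <- Qg -> Eq
  P4: Sp <- Ar <- Qg -> Pb -> Eq
  P5: Sp <- Ar <- Qg -> Eq
  P6: Sp <- Ar -> Eq
Condition 1 (no descendant of Sp in the set): holds — descendants of Sp are {Eq}; none are in {Ar}.
Condition 2 (every backdoor path blocked by {Ar}):
  P1: blocked at chain node Ar ∈ conditioning set.
  P2: open — no interior node is in the conditioning set.
  P3: open — no interior node is in the conditioning set.
  P4: blocked at chain node Ar ∈ conditioning set.
  P5: blocked at chain node Ar ∈ conditioning set.
  P6: blocked at fork node Ar ∈ conditioning set.
{Ar} does not satisfy the backdoor criterion.

No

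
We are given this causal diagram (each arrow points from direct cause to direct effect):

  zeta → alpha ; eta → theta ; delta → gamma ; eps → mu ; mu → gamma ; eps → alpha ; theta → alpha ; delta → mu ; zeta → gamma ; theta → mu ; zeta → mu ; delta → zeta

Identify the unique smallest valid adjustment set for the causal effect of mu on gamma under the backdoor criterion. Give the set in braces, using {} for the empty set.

{delta, zeta}

Variables eligible for adjustment (non-descendants of mu, excluding mu and gamma): {alpha, delta, eps, eta, theta, zeta}.
Backdoor paths from mu to gamma:
  P1: mu <- eps -> alpha <- zeta <- delta -> gamma
  P2: mu <- eps -> alpha <- zeta -> gamma
  P3: mu <- theta -> alpha <- zeta <- delta -> gamma
  P4: mu <- theta -> alpha <- zeta -> gamma
  P5: mu <- delta -> zeta -> gamma
  P6: mu <- delta -> gamma
  P7: mu <- zeta <- delta -> gamma
  P8: mu <- zeta -> gamma
The empty set is not sufficient: P5 (mu <- delta -> zeta -> gamma) has no collider blocking it and no conditioned non-collider, so it is open.
Try {delta, zeta}:
  P1: blocked at collider alpha (neither it nor any descendant is in the conditioning set).
  P2: blocked at collider alpha (neither it nor any descendant is in the conditioning set).
  P3: blocked at collider alpha (neither it nor any descendant is in the conditioning set).
  P4: blocked at collider alpha (neither it nor any descendant is in the conditioning set).
  P5: blocked at fork node delta ∈ conditioning set.
  P6: blocked at fork node delta ∈ conditioning set.
  P7: blocked at chain node zeta ∈ conditioning set.
  P8: blocked at fork node zeta ∈ conditioning set.
{delta, zeta} contains no descendant of mu and blocks every backdoor path.
Every element of {delta, zeta} is needed (dropping delta leaves P6 open; dropping zeta leaves P8 open), so no proper subset is valid.
Among all size-2 subsets of the eligible variables, only {delta, zeta} blocks every backdoor path, so it is the unique smallest valid adjustment set.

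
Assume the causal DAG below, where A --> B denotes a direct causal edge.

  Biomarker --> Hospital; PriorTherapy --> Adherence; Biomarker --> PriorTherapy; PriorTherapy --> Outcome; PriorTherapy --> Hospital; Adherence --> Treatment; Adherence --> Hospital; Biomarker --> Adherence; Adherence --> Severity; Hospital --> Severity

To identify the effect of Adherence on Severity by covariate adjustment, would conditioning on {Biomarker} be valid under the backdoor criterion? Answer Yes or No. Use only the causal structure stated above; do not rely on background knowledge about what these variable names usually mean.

Backdoor paths from Adherence to Severity (paths whose first edge points into Adherence):
  P1: Adherence <- Biomarker -> PriorTherapy -> Hospital -> Severity
  P2: Adherence <- Biomarker -> Hospital -> Severity
  P3: Adherence <- PriorTherapy <- Biomarker -> Hospital -> Severity
  P4: Adherence <- PriorTherapy -> Hospital -> Severity
Condition 1 (no descendant of Adherence in the set): holds — descendants of Adherence are {Hospital, Severity, Treatment}; none are in {Biomarker}.
Condition 2 (every backdoor path blocked by {Biomarker}):
  P1: blocked at fork node Biomarker ∈ conditioning set.
  P2: blocked at fork node Biomarker ∈ conditioning set.
  P3: blocked at fork node Biomarker ∈ conditioning set.
  P4: open — no interior node is in the conditioning set.
{Biomarker} does not satisfy the backdoor criterion.

No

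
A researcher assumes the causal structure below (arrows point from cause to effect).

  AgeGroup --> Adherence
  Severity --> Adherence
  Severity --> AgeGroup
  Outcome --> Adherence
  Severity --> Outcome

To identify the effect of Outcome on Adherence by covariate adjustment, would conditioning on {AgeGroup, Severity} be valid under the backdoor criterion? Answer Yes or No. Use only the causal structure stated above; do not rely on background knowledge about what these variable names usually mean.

Backdoor paths from Outcome to Adherence (paths whose first edge points into Outcome):
  P1: Outcome <- Severity -> AgeGroup -> Adherence
  P2: Outcome <- Severity -> Adherence
Condition 1 (no descendant of Outcome in the set): holds — descendants of Outcome are {Adherence}; none are in {AgeGroup, Severity}.
Condition 2 (every backdoor path blocked by {AgeGroup, Severity}):
  P1: blocked at fork node Severity ∈ conditioning set.
  P2: blocked at fork node Severity ∈ conditioning set.
{AgeGroup, Severity} satisfies the backdoor criterion.

Yes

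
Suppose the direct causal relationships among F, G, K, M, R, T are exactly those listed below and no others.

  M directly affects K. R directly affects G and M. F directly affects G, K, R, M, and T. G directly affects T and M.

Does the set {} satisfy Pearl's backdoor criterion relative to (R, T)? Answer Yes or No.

Backdoor paths from R to T (paths whose first edge points into R):
  P1: R <- F -> G -> T
  P2: R <- F -> T
  P3: R <- F -> M <- G -> T
  P4: R <- F -> K <- M <- G -> T
Condition 1 (no descendant of R in the set): holds — descendants of R are {G, K, M, T}; none are in {}.
Condition 2 (every backdoor path blocked by {}):
  P1: open — no interior node is in the conditioning set.
  P2: open — no interior node is in the conditioning set.
  P3: blocked at collider M (neither it nor any descendant is in the conditioning set).
  P4: blocked at collider K (neither it nor any descendant is in the conditioning set).
{} does not satisfy the backdoor criterion.

No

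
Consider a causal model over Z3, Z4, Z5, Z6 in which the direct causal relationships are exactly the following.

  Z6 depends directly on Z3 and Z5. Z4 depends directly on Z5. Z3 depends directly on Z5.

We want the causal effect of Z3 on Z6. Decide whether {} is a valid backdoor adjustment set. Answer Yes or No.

No

Backdoor paths from Z3 to Z6 (paths whose first edge points into Z3):
  P1: Z3 <- Z5 -> Z6
Condition 1 (no descendant of Z3 in the set): holds — descendants of Z3 are {Z6}; none are in {}.
Condition 2 (every backdoor path blocked by {}):
  P1: open — no interior node is in the conditioning set.
{} does not satisfy the backdoor criterion.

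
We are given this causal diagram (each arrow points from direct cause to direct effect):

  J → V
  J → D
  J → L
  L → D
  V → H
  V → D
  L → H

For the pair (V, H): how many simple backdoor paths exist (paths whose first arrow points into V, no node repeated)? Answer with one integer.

A backdoor path from V to H is any simple undirected path whose first edge points into V (i.e. leaves V via a parent).
Parents of V: {J}.
Enumerating:
  P1: V <- J -> L -> H
  P2: V <- J -> D <- L -> H
That exhausts the simple backdoor paths. Count: 2.

2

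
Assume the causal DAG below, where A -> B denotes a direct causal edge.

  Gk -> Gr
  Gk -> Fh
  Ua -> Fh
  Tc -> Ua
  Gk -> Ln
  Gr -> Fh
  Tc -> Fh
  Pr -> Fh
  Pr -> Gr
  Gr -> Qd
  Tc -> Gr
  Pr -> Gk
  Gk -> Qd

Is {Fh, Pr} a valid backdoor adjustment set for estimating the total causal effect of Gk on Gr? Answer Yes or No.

No

Backdoor paths from Gk to Gr (paths whose first edge points into Gk):
  P1: Gk <- Pr -> Gr
  P2: Gk <- Pr -> Fh <- Tc -> Gr
  P3: Gk <- Pr -> Fh <- Gr
  P4: Gk <- Pr -> Fh <- Ua <- Tc -> Gr
Condition 1 (no descendant of Gk in the set): FAILS — Fh is a descendant of Gk.
Condition 2 (every backdoor path blocked by {Fh, Pr}):
  P1: blocked at fork node Pr ∈ conditioning set.
  P2: blocked at fork node Pr ∈ conditioning set.
  P3: blocked at fork node Pr ∈ conditioning set.
  P4: blocked at fork node Pr ∈ conditioning set.
{Fh, Pr} does not satisfy the backdoor criterion.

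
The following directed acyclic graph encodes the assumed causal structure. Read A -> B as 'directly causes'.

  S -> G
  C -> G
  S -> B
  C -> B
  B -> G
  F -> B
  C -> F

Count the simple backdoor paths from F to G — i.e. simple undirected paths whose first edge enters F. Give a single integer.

3

A backdoor path from F to G is any simple undirected path whose first edge points into F (i.e. leaves F via a parent).
Parents of F: {C}.
Enumerating:
  P1: F <- C -> B <- S -> G
  P2: F <- C -> B -> G
  P3: F <- C -> G
That exhausts the simple backdoor paths. Count: 3.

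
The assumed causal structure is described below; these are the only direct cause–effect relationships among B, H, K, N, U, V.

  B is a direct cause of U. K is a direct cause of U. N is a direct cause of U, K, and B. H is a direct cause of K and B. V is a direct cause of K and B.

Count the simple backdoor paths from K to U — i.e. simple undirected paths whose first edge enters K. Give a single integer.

6

A backdoor path from K to U is any simple undirected path whose first edge points into K (i.e. leaves K via a parent).
Parents of K: {H, N, V}.
Enumerating:
  P1: K <- N -> B -> U
  P2: K <- N -> U
  P3: K <- V -> B <- N -> U
  P4: K <- V -> B -> U
  P5: K <- H -> B <- N -> U
  P6: K <- H -> B -> U
That exhausts the simple backdoor paths. Count: 6.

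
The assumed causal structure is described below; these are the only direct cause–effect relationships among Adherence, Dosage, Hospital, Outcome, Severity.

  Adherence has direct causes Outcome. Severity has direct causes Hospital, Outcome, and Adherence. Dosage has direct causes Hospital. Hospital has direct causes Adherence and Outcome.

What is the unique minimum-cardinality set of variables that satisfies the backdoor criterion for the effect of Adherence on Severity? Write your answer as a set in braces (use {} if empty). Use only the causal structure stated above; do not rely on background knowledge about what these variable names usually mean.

{Outcome}

Variables eligible for adjustment (non-descendants of Adherence, excluding Adherence and Severity): {Outcome}.
Backdoor paths from Adherence to Severity:
  P1: Adherence <- Outcome -> Hospital -> Severity
  P2: Adherence <- Outcome -> Severity
The empty set is not sufficient: P1 (Adherence <- Outcome -> Hospital -> Severity) has no collider blocking it and no conditioned non-collider, so it is open.
Try {Outcome}:
  P1: blocked at fork node Outcome ∈ conditioning set.
  P2: blocked at fork node Outcome ∈ conditioning set.
{Outcome} contains no descendant of Adherence and blocks every backdoor path.
{Outcome} is the unique smallest valid adjustment set.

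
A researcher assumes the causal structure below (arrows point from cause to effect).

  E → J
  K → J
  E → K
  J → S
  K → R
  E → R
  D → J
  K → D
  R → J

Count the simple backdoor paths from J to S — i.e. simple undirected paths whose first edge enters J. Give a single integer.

0

A backdoor path from J to S is any simple undirected path whose first edge points into J (i.e. leaves J via a parent).
Parents of J: {D, E, K, R}.
No simple path from any parent of J reaches S without revisiting J, so there are no backdoor paths.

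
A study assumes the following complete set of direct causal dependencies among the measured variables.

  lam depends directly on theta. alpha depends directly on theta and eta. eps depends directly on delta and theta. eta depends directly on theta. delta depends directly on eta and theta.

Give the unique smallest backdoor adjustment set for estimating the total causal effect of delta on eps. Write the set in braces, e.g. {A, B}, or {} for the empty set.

{theta}

Variables eligible for adjustment (non-descendants of delta, excluding delta and eps): {alpha, eta, lam, theta}.
Backdoor paths from delta to eps:
  P1: delta <- theta -> eps
  P2: delta <- eta <- theta -> eps
  P3: delta <- eta -> alpha <- theta -> eps
The empty set is not sufficient: P1 (delta <- theta -> eps) has no collider blocking it and no conditioned non-collider, so it is open.
Try {theta}:
  P1: blocked at fork node theta ∈ conditioning set.
  P2: blocked at fork node theta ∈ conditioning set.
  P3: blocked at collider alpha (neither it nor any descendant is in the conditioning set).
{theta} contains no descendant of delta and blocks every backdoor path.
No other singleton works — e.g. {eta} leaves P1 open — so {theta} is the unique smallest valid adjustment set.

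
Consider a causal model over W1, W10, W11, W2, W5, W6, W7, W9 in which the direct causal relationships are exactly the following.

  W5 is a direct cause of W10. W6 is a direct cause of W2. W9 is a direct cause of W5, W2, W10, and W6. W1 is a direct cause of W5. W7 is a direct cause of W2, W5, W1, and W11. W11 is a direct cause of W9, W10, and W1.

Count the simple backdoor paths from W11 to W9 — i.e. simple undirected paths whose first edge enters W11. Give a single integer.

A backdoor path from W11 to W9 is any simple undirected path whose first edge points into W11 (i.e. leaves W11 via a parent).
Parents of W11: {W7}.
Enumerating:
  P1: W11 <- W7 -> W1 -> W5 <- W9
  P2: W11 <- W7 -> W1 -> W5 -> W10 <- W9
  P3: W11 <- W7 -> W5 <- W9
  P4: W11 <- W7 -> W5 -> W10 <- W9
  P5: W11 <- W7 -> W2 <- W9
  P6: W11 <- W7 -> W2 <- W6 <- W9
That exhausts the simple backdoor paths. Count: 6.

6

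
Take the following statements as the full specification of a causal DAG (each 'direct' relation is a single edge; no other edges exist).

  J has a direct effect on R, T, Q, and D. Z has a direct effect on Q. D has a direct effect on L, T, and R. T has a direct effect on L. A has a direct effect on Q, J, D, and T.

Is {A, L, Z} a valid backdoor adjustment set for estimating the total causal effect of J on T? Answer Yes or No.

Backdoor paths from J to T (paths whose first edge points into J):
  P1: J <- A -> D -> T
  P2: J <- A -> D -> L <- T
  P3: J <- A -> T
Condition 1 (no descendant of J in the set): FAILS — L is a descendant of J.
Condition 2 (every backdoor path blocked by {A, L, Z}):
  P1: blocked at fork node A ∈ conditioning set.
  P2: blocked at fork node A ∈ conditioning set.
  P3: blocked at fork node A ∈ conditioning set.
{A, L, Z} does not satisfy the backdoor criterion.

No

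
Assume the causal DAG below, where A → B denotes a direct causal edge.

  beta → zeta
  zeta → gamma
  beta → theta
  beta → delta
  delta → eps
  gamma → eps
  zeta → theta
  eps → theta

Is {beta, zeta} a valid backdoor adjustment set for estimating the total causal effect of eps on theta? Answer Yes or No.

Yes

Backdoor paths from eps to theta (paths whose first edge points into eps):
  P1: eps <- delta <- beta -> zeta -> theta
  P2: eps <- delta <- beta -> theta
  P3: eps <- gamma <- zeta <- beta -> theta
  P4: eps <- gamma <- zeta -> theta
Condition 1 (no descendant of eps in the set): holds — descendants of eps are {theta}; none are in {beta, zeta}.
Condition 2 (every backdoor path blocked by {beta, zeta}):
  P1: blocked at fork node beta ∈ conditioning set.
  P2: blocked at fork node beta ∈ conditioning set.
  P3: blocked at chain node zeta ∈ conditioning set.
  P4: blocked at fork node zeta ∈ conditioning set.
{beta, zeta} satisfies the backdoor criterion.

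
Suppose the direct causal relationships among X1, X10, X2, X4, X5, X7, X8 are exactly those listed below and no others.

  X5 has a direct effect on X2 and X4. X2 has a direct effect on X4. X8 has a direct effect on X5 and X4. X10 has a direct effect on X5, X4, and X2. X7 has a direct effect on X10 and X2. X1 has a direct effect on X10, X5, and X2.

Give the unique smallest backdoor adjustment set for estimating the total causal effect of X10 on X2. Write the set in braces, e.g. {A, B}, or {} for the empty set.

Variables eligible for adjustment (non-descendants of X10, excluding X10 and X2): {X1, X7, X8}.
Backdoor paths from X10 to X2:
  P1: X10 <- X7 -> X2
  P2: X10 <- X1 -> X5 <- X8 -> X4 <- X2
  P3: X10 <- X1 -> X5 -> X2
  P4: X10 <- X1 -> X5 -> X4 <- X2
  P5: X10 <- X1 -> X2
The empty set is not sufficient: P1 (X10 <- X7 -> X2) has no collider blocking it and no conditioned non-collider, so it is open.
Try {X1, X7}:
  P1: blocked at fork node X7 ∈ conditioning set.
  P2: blocked at fork node X1 ∈ conditioning set.
  P3: blocked at fork node X1 ∈ conditioning set.
  P4: blocked at fork node X1 ∈ conditioning set.
  P5: blocked at fork node X1 ∈ conditioning set.
{X1, X7} contains no descendant of X10 and blocks every backdoor path.
Every element of {X1, X7} is needed (dropping X1 leaves P3 open; dropping X7 leaves P1 open), so no proper subset is valid.
Among all size-2 subsets of the eligible variables, only {X1, X7} blocks every backdoor path, so it is the unique smallest valid adjustment set.

{X1, X7}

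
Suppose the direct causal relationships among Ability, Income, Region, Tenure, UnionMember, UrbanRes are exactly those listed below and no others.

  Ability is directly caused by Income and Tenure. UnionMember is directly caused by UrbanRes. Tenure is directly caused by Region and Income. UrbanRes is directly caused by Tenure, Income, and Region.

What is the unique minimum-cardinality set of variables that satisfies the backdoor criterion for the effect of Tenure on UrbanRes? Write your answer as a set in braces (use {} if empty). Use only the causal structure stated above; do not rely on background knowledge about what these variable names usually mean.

{Income, Region}

Variables eligible for adjustment (non-descendants of Tenure, excluding Tenure and UrbanRes): {Income, Region}.
Backdoor paths from Tenure to UrbanRes:
  P1: Tenure <- Region -> UrbanRes
  P2: Tenure <- Income -> UrbanRes
The empty set is not sufficient: P1 (Tenure <- Region -> UrbanRes) has no collider blocking it and no conditioned non-collider, so it is open.
Try {Income, Region}:
  P1: blocked at fork node Region ∈ conditioning set.
  P2: blocked at fork node Income ∈ conditioning set.
{Income, Region} contains no descendant of Tenure and blocks every backdoor path.
Every element of {Income, Region} is needed (dropping Income leaves P2 open; dropping Region leaves P1 open), so no proper subset is valid.
Among all size-2 subsets of the eligible variables, only {Income, Region} blocks every backdoor path, so it is the unique smallest valid adjustment set.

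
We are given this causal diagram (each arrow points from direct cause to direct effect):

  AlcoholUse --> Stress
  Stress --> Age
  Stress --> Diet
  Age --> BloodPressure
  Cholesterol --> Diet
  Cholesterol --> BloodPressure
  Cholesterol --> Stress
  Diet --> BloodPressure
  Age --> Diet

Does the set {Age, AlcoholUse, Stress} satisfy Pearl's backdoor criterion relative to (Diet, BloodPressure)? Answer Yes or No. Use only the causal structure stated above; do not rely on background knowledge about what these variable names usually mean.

No

Backdoor paths from Diet to BloodPressure (paths whose first edge points into Diet):
  P1: Diet <- Cholesterol -> Stress -> Age -> BloodPressure
  P2: Diet <- Cholesterol -> BloodPressure
  P3: Diet <- Stress <- Cholesterol -> BloodPressure
  P4: Diet <- Stress -> Age -> BloodPressure
  P5: Diet <- Age <- Stress <- Cholesterol -> BloodPressure
  P6: Diet <- Age -> BloodPressure
Condition 1 (no descendant of Diet in the set): holds — descendants of Diet are {BloodPressure}; none are in {Age, AlcoholUse, Stress}.
Condition 2 (every backdoor path blocked by {Age, AlcoholUse, Stress}):
  P1: blocked at chain node Stress ∈ conditioning set.
  P2: open — no interior node is in the conditioning set.
  P3: blocked at chain node Stress ∈ conditioning set.
  P4: blocked at fork node Stress ∈ conditioning set.
  P5: blocked at chain node Age ∈ conditioning set.
  P6: blocked at fork node Age ∈ conditioning set.
{Age, AlcoholUse, Stress} does not satisfy the backdoor criterion.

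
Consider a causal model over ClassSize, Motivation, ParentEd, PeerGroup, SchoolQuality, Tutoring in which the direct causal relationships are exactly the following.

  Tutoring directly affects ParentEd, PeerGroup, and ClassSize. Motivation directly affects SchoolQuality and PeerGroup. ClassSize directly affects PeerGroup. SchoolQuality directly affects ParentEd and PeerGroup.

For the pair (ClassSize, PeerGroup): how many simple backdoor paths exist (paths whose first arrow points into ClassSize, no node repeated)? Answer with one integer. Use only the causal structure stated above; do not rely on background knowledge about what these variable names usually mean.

3

A backdoor path from ClassSize to PeerGroup is any simple undirected path whose first edge points into ClassSize (i.e. leaves ClassSize via a parent).
Parents of ClassSize: {Tutoring}.
Enumerating:
  P1: ClassSize <- Tutoring -> ParentEd <- SchoolQuality <- Motivation -> PeerGroup
  P2: ClassSize <- Tutoring -> ParentEd <- SchoolQuality -> PeerGroup
  P3: ClassSize <- Tutoring -> PeerGroup
That exhausts the simple backdoor paths. Count: 3.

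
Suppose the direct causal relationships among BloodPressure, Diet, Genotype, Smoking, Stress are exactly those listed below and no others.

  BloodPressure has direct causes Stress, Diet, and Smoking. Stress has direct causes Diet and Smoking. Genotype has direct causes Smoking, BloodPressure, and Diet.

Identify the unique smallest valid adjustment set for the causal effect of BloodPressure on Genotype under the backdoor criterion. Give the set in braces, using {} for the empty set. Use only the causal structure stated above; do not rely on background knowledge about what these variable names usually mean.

{Diet, Smoking}

Variables eligible for adjustment (non-descendants of BloodPressure, excluding BloodPressure and Genotype): {Diet, Smoking, Stress}.
Backdoor paths from BloodPressure to Genotype:
  P1: BloodPressure <- Diet -> Stress <- Smoking -> Genotype
  P2: BloodPressure <- Diet -> Genotype
  P3: BloodPressure <- Smoking -> Stress <- Diet -> Genotype
  P4: BloodPressure <- Smoking -> Genotype
  P5: BloodPressure <- Stress <- Diet -> Genotype
  P6: BloodPressure <- Stress <- Smoking -> Genotype
The empty set is not sufficient: P2 (BloodPressure <- Diet -> Genotype) has no collider blocking it and no conditioned non-collider, so it is open.
Try {Diet, Smoking}:
  P1: blocked at fork node Diet ∈ conditioning set.
  P2: blocked at fork node Diet ∈ conditioning set.
  P3: blocked at fork node Smoking ∈ conditioning set.
  P4: blocked at fork node Smoking ∈ conditioning set.
  P5: blocked at fork node Diet ∈ conditioning set.
  P6: blocked at fork node Smoking ∈ conditioning set.
{Diet, Smoking} contains no descendant of BloodPressure and blocks every backdoor path.
Every element of {Diet, Smoking} is needed (dropping Diet leaves P2 open; dropping Smoking leaves P4 open), so no proper subset is valid.
Among all size-2 subsets of the eligible variables, only {Diet, Smoking} blocks every backdoor path, so it is the unique smallest valid adjustment set.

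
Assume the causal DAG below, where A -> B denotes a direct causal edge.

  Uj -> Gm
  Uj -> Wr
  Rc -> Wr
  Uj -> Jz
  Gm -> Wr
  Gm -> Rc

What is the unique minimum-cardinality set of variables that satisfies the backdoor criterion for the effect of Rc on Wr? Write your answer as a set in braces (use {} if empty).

{Gm}

Variables eligible for adjustment (non-descendants of Rc, excluding Rc and Wr): {Gm, Jz, Uj}.
Backdoor paths from Rc to Wr:
  P1: Rc <- Gm <- Uj -> Wr
  P2: Rc <- Gm -> Wr
The empty set is not sufficient: P1 (Rc <- Gm <- Uj -> Wr) has no collider blocking it and no conditioned non-collider, so it is open.
Try {Gm}:
  P1: blocked at chain node Gm ∈ conditioning set.
  P2: blocked at fork node Gm ∈ conditioning set.
{Gm} contains no descendant of Rc and blocks every backdoor path.
No other singleton works — e.g. {Uj} leaves P2 open — so {Gm} is the unique smallest valid adjustment set.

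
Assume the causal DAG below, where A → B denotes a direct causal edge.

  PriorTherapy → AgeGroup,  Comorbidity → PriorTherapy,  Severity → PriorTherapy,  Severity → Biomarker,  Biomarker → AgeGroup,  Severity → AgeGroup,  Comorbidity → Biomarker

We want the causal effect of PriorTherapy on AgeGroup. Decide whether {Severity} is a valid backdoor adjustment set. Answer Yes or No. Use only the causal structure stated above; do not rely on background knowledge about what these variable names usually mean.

Backdoor paths from PriorTherapy to AgeGroup (paths whose first edge points into PriorTherapy):
  P1: PriorTherapy <- Comorbidity -> Biomarker <- Severity -> AgeGroup
  P2: PriorTherapy <- Comorbidity -> Biomarker -> AgeGroup
  P3: PriorTherapy <- Severity -> Biomarker -> AgeGroup
  P4: PriorTherapy <- Severity -> AgeGroup
Condition 1 (no descendant of PriorTherapy in the set): holds — descendants of PriorTherapy are {AgeGroup}; none are in {Severity}.
Condition 2 (every backdoor path blocked by {Severity}):
  P1: blocked at collider Biomarker (neither it nor any descendant is in the conditioning set).
  P2: open — no interior node is in the conditioning set.
  P3: blocked at fork node Severity ∈ conditioning set.
  P4: blocked at fork node Severity ∈ conditioning set.
{Severity} does not satisfy the backdoor criterion.

No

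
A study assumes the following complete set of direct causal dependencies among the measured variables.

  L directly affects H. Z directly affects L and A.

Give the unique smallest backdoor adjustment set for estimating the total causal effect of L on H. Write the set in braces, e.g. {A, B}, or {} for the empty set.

Variables eligible for adjustment (non-descendants of L, excluding L and H): {A, Z}.
Backdoor paths from L to H:
  (none)
With no backdoor paths the empty set already satisfies the criterion, and it is trivially minimal.

{}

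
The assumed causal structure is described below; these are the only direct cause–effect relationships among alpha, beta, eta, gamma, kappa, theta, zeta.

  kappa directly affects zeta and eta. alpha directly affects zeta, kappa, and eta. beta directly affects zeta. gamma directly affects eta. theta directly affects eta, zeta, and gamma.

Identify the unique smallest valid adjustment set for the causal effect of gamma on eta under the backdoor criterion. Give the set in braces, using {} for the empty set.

Variables eligible for adjustment (non-descendants of gamma, excluding gamma and eta): {alpha, beta, kappa, theta, zeta}.
Backdoor paths from gamma to eta:
  P1: gamma <- theta -> zeta <- alpha -> kappa -> eta
  P2: gamma <- theta -> zeta <- alpha -> eta
  P3: gamma <- theta -> zeta <- kappa <- alpha -> eta
  P4: gamma <- theta -> zeta <- kappa -> eta
  P5: gamma <- theta -> eta
The empty set is not sufficient: P5 (gamma <- theta -> eta) has no collider blocking it and no conditioned non-collider, so it is open.
Try {theta}:
  P1: blocked at fork node theta ∈ conditioning set.
  P2: blocked at fork node theta ∈ conditioning set.
  P3: blocked at fork node theta ∈ conditioning set.
  P4: blocked at fork node theta ∈ conditioning set.
  P5: blocked at fork node theta ∈ conditioning set.
{theta} contains no descendant of gamma and blocks every backdoor path.
No other singleton works — e.g. {beta} leaves P5 open — so {theta} is the unique smallest valid adjustment set.

{theta}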